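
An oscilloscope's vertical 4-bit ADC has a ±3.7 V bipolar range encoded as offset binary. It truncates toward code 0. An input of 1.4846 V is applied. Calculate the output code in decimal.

Full-scale span = 7.4 V; LSB = 7.4/2^4 = 462.500 mV.
Input sits at 11.210 steps above V_low.
⌊·⌋(11.210) = 11.

code 11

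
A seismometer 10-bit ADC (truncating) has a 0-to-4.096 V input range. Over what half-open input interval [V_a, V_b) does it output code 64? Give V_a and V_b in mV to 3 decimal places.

[256.000 mV, 260.000 mV)

LSB = 4.096/2^10 = 4.000 mV.
V_a = V_low + 64·LSB = 0.256 V; V_b = V_low + 65·LSB = 0.26 V.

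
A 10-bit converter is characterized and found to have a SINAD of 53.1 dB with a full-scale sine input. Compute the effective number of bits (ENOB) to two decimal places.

8.53 bits

ENOB = (SINAD − 1.76) / 6.02 = (53.1 − 1.76)/6.02 = 8.528.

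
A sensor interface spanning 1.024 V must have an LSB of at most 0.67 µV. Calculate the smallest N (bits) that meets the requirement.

21 bits

Number of steps required ≥ 1.024 V / 0.67 µV = 1528358.21.
Need 2^N ≥ 1528358.21; 2^20 = 1048576, 2^21 = 2097152.
Minimum N = 21.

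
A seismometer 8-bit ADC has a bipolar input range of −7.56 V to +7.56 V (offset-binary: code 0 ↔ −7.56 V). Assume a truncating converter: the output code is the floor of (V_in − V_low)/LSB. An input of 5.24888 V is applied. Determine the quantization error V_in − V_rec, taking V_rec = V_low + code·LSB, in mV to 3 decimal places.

51.380 mV

Step size: 15.12 V ÷ 2^8 = 59.062 mV.
(V_in − V_low)/LSB = (5.24888 − (−7.56))/0.0590625 = 216.8699 → code 216 (floor).
Reconstructed: 5.1975 V.
V_in − V_rec = 0.05138 V = 51.380 mV.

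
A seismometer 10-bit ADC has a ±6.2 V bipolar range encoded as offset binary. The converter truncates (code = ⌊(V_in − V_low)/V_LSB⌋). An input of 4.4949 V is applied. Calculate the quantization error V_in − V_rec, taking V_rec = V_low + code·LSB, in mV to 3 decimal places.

LSB = 12.4/2^10 = 12.109 mV.
(V_in − V_low)/LSB = (4.4949 − (−6.2))/0.0121094 = 883.1917 → code 883 (floor).
Reconstructed: 4.4925781 V.
V_in − V_rec = 0.00232188 V = 2.322 mV.

2.322 mV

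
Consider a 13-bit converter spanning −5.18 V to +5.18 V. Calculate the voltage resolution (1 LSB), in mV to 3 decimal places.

Full-scale span = 10.36 V.
LSB = 10.36 / 2^13 = 10.36 / 8192 = 0.00126465 V = 1.265 mV.

1.265 mV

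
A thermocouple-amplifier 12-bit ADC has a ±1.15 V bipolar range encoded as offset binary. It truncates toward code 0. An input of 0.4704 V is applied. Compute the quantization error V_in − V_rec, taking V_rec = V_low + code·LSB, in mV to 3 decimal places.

0.405 mV

Step size: 2.3 V ÷ 2^12 = 0.562 mV.
(V_in − V_low)/LSB = (0.4704 − (−1.15))/0.000561523 = 2885.7210 → code 2885 (floor).
Reconstructed: 0.46999512 V.
V_in − V_rec = 0.000404883 V = 0.405 mV.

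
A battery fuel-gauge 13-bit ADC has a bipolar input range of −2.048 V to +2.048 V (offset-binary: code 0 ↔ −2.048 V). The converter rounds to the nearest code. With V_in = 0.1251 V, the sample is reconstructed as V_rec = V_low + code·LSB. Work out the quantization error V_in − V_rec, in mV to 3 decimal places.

0.100 mV

Step size: 4.096 V ÷ 2^13 = 0.500 mV.
(V_in − V_low)/LSB = (0.1251 − (−2.048))/0.0005 = 4346.2000 → code 4346 (round).
Code 4346 maps back to (−2.048) + 4346×0.0005 V = 0.125 V.
Error = 0.1251 − 0.125 = 0.0001 V = 0.100 mV.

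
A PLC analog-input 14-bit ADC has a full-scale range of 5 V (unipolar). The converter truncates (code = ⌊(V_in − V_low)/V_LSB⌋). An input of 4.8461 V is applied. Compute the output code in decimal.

code 15879

LSB = 5 V / 16384 = 305.18 µV.
Input sits at 15879.700 steps above V_low.
So the output code is 15879.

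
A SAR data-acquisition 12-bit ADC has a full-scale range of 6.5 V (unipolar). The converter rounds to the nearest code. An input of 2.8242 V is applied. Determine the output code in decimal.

code 1780

LSB = 6.5 V / 4096 = 1.587 mV.
Input sits at 1779.680 steps above V_low.
Round → code 1780.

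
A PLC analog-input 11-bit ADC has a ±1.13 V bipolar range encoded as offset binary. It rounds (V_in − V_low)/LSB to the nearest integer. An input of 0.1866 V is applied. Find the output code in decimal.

Full-scale span = 2.26 V; LSB = 2.26/2^11 = 1.104 mV.
Input sits at 1193.096 steps above V_low.
So the output code is 1193.

code 1193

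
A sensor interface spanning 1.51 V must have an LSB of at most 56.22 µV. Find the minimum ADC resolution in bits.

Number of steps required ≥ 1.51 V / 56.22 µV = 26858.77.
Need 2^N ≥ 26858.77; 2^14 = 16384, 2^15 = 32768.
Minimum N = 15.

15 bits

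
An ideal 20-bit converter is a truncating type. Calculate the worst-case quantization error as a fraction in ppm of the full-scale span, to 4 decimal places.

Truncating → worst-case error = 1 LSB = V_FS/2^20, so 1e+06/1048576 = 0.953674 ppm of full scale.

0.9537 ppm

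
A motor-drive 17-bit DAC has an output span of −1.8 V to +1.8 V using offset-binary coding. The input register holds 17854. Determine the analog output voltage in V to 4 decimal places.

-1.3096 V

LSB = 3.6 V / 2^17 = 27.47 µV.
V_out = (−1.8) + 17854 × 2.74658e-05 V = -1.30963 V.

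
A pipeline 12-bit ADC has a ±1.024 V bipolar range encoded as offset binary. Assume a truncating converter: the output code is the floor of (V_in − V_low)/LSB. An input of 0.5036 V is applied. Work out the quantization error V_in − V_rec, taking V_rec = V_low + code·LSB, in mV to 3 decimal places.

0.100 mV

LSB = 2.048/2^12 = 0.500 mV.
Scaled input = 3055.2000 LSBs, so code = 3055.
Reconstructed: 0.5035 V.
Difference: 0.0001 V → 0.100 mV.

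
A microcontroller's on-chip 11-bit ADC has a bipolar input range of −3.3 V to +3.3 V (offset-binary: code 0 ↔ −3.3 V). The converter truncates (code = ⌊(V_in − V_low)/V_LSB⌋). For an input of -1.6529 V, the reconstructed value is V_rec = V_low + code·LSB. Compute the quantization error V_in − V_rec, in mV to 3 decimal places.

One LSB is 6.6 V / 2048 = 3.223 mV.
(-1.6529 − (−3.3))/0.00322266 = 511.1001; ⌊·⌋ gives code 511.
V_rec = (−3.3) + 511·0.00322266 = -1.6532227 V.
Error = -1.6529 − (−1.6532227) = 0.000322656 V = 0.323 mV.

0.323 mV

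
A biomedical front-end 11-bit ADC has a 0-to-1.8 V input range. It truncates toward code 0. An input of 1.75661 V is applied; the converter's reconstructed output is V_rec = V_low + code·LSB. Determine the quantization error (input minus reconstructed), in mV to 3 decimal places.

0.555 mV

Step size: 1.8 V ÷ 2^11 = 0.879 mV.
Scaled input = 1998.6318 LSBs, so code = 1998.
V_rec = 0 + 1998·0.000878906 = 1.7560547 V.
Error = 1.75661 − 1.7560547 = 0.000555313 V = 0.555 mV.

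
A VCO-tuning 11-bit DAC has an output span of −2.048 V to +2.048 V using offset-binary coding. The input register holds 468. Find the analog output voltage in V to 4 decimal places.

LSB = 4.096 V / 2^11 = 2.000 mV.
V_out = (−2.048) + 468 × 0.002 V = -1.112 V.

-1.1120 V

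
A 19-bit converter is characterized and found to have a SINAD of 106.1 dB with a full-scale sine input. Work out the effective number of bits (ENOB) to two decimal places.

17.33 bits

ENOB = (SINAD − 1.76) / 6.02 = (106.1 − 1.76)/6.02 = 17.332.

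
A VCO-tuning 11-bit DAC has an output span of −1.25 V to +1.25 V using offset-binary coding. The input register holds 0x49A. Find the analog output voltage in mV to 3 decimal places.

LSB = 2.5 V / 2^11 = 1.221 mV.
Code 0x49A = 1178 decimal.
V_out = (−1.25) + 1178 × 0.0012207 V = 0.187988 V.
= 187.988 mV.

187.988 mV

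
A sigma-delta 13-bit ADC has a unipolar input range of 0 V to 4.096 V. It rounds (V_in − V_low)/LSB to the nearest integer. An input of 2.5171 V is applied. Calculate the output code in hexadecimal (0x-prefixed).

code 0x13AA (decimal 5034)

LSB = 4.096 V / 8192 = 0.500 mV.
(V_in − V_low)/LSB = (2.5171 − 0) / 0.0005 = 5034.200.
Round → code 5034.
In hexadecimal (0x-prefixed): 0x13AA.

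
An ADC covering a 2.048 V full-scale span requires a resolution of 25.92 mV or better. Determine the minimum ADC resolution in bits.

Number of steps required ≥ 2.048 V / 25.92 mV = 79.01.
Need 2^N ≥ 79.01; 2^6 = 64, 2^7 = 128.
Minimum N = 7.

7 bits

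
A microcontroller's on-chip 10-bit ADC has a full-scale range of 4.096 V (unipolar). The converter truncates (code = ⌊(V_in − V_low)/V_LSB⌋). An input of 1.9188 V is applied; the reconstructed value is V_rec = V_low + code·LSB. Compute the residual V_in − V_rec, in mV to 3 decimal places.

One LSB is 4.096 V / 1024 = 4.000 mV.
Scaled input = 479.7000 LSBs, so code = 479.
V_rec = 0 + 479·0.004 = 1.916 V.
V_in − V_rec = 0.0028 V = 2.800 mV.

2.800 mV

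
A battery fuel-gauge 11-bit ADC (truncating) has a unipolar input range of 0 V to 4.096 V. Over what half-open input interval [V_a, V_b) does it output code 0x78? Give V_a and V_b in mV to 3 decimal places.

LSB = 4.096/2^11 = 2.000 mV.
Code 0x78 = 120 decimal.
V_a = V_low + 120·LSB = 0.24 V; V_b = V_low + 121·LSB = 0.242 V.

[240.000 mV, 242.000 mV)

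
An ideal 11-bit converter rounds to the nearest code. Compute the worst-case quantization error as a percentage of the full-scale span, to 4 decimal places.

Rounding → worst-case error = ½ LSB = V_FS/2^12, so 100/4096 = 0.0244141 % of full scale.

0.0244 %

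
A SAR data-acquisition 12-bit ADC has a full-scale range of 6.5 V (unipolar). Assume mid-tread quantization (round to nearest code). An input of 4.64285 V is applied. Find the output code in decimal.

Full-scale span = 6.5 V; LSB = 6.5/2^12 = 1.587 mV.
(4.64285 − 0) / 0.00158691 = 2925.710 LSBs.
Round → code 2926.

code 2926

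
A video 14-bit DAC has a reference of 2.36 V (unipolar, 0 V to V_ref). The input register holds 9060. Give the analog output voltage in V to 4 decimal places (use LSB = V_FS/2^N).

LSB = 2.36 V / 2^14 = 144.04 µV.
V_out = 0 + 9060 × 0.000144043 V = 1.30503 V.

1.3050 V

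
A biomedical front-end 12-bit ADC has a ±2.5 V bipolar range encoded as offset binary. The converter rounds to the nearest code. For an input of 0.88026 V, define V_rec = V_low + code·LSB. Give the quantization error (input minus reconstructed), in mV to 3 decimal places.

Step size: 5 V ÷ 2^12 = 1.221 mV.
(0.88026 − (−2.5))/0.0012207 = 2769.1090; round gives code 2769.
V_rec = (−2.5) + 2769·0.0012207 = 0.88012695 V.
V_in − V_rec = 0.000133047 V = 0.133 mV.

0.133 mV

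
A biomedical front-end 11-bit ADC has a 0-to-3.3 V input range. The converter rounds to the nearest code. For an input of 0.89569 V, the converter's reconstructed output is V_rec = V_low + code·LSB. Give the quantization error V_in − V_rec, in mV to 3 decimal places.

-0.208 mV

LSB = 3.3/2^11 = 1.611 mV.
(V_in − V_low)/LSB = (0.89569 − 0)/0.00161133 = 555.8706 → code 556 (round).
Code 556 maps back to 0 + 556×0.00161133 V = 0.89589844 V.
Error = 0.89569 − 0.89589844 = -0.000208437 V = -0.208 mV.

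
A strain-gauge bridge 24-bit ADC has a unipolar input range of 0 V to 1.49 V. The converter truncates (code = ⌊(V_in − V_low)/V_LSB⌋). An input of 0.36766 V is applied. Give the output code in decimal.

Full-scale span = 1.49 V; LSB = 1.49/2^24 = 0.09 µV.
(V_in − V_low)/LSB = (0.36766 − 0) / 8.88109e-08 = 4139806.198.
So the output code is 4139806.

code 4139806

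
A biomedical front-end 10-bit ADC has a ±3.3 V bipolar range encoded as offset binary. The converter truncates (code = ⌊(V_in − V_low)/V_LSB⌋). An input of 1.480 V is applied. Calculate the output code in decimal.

LSB = 6.6 V / 1024 = 6.445 mV.
(1.480 − (−3.3)) / 0.00644531 = 741.624 LSBs.
Floor → code 741.

code 741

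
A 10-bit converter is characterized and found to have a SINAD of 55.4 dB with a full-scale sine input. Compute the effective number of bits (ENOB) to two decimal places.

ENOB = (SINAD − 1.76) / 6.02 = (55.4 − 1.76)/6.02 = 8.910.

8.91 bits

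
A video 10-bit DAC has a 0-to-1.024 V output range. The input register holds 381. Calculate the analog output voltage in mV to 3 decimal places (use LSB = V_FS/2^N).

LSB = 1.024 V / 2^10 = 1.000 mV.
V_out = 0 + 381 × 0.001 V = 0.381 V.
= 381.000 mV.

381.000 mV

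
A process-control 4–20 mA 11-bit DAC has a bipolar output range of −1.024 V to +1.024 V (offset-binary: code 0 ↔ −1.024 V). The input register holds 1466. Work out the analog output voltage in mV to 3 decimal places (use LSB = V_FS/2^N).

442.000 mV

LSB = 2.048 V / 2^11 = 1.000 mV.
V_out = (−1.024) + 1466 × 0.001 V = 0.442 V.
= 442.000 mV.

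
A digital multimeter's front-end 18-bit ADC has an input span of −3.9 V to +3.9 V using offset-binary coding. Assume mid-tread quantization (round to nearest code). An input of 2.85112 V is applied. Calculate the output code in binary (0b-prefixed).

LSB = 7.8 V / 262144 = 29.75 µV.
(2.85112 − (−3.9)) / 2.97546e-05 = 226893.026 LSBs.
Round → code 226893.
In binary (0b-prefixed): 0b110111011001001101.

code 0b110111011001001101 (decimal 226893)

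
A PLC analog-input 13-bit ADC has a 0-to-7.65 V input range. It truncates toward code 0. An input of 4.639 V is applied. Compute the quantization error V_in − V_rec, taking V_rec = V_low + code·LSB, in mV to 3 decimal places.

One LSB is 7.65 V / 8192 = 0.934 mV.
(4.639 − 0)/0.000933838 = 4967.6716; ⌊·⌋ gives code 4967.
Code 4967 maps back to 0 + 4967×0.000933838 V = 4.6383728 V.
Difference: 0.000627197 V → 0.627 mV.

0.627 mV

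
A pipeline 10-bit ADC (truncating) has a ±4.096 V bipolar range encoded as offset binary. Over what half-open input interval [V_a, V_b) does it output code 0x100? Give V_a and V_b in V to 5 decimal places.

LSB = 8.192/2^10 = 8.000 mV.
Code 0x100 = 256 decimal.
V_a = V_low + 256·LSB = -2.048 V; V_b = V_low + 257·LSB = -2.04 V.

[-2.04800 V, -2.04000 V)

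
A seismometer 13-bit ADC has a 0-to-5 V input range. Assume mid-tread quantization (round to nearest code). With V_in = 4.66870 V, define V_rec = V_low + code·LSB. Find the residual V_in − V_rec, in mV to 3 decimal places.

0.121 mV

Step size: 5 V ÷ 2^13 = 0.610 mV.
(V_in − V_low)/LSB = (4.66870 − 0)/0.000610352 = 7649.1981 → code 7649 (round).
Code 7649 maps back to 0 + 7649×0.000610352 V = 4.6685791 V.
Difference: 0.000120898 V → 0.121 mV.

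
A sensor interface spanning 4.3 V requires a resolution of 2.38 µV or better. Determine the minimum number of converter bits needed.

21 bits

Number of steps required ≥ 4.3 V / 2.38 µV = 1806722.69.
Need 2^N ≥ 1806722.69; 2^20 = 1048576, 2^21 = 2097152.
Minimum N = 21.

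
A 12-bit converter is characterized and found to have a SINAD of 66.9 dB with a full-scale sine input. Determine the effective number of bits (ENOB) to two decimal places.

10.82 bits

ENOB = (SINAD − 1.76) / 6.02 = (66.9 − 1.76)/6.02 = 10.821.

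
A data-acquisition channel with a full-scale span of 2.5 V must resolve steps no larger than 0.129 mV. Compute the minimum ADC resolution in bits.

15 bits

Number of steps required ≥ 2.5 V / 0.129 mV = 19379.84.
Need 2^N ≥ 19379.84; 2^14 = 16384, 2^15 = 32768.
Minimum N = 15.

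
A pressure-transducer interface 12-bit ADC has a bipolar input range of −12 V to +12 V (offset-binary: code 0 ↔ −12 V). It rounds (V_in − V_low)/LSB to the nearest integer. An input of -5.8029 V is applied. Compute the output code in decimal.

code 1058

Full-scale span = 24 V; LSB = 24/2^12 = 5.859 mV.
(-5.8029 − (−12)) / 0.00585938 = 1057.638 LSBs.
round(1057.638) = 1058.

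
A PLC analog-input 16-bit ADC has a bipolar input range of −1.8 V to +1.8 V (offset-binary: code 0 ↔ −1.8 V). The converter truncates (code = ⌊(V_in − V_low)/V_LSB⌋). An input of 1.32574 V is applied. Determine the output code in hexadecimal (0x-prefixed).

code 0xDE46 (decimal 56902)

Full-scale span = 3.6 V; LSB = 3.6/2^16 = 54.93 µV.
(V_in − V_low)/LSB = (1.32574 − (−1.8)) / 5.49316e-05 = 56902.360.
⌊·⌋(56902.360) = 56902.
In hexadecimal (0x-prefixed): 0xDE46.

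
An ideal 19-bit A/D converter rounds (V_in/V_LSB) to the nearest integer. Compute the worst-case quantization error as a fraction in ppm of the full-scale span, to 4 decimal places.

Rounding → worst-case error = ½ LSB = V_FS/2^20, so 1e+06/1048576 = 0.953674 ppm of full scale.

0.9537 ppm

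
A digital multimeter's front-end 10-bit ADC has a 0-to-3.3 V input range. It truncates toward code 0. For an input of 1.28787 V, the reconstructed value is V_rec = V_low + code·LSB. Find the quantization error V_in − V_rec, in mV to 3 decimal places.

Step size: 3.3 V ÷ 2^10 = 3.223 mV.
Scaled input = 399.6300 LSBs, so code = 399.
Code 399 maps back to 0 + 399×0.00322266 V = 1.2858398 V.
Error = 1.28787 − 1.2858398 = 0.00203016 V = 2.030 mV.

2.030 mV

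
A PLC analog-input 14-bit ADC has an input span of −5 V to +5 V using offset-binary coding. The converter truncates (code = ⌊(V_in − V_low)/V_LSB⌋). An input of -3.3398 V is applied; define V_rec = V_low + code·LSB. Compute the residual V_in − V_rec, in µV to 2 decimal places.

43.75 µV

One LSB is 10 V / 16384 = 0.610 mV.
Scaled input = 2720.0717 LSBs, so code = 2720.
V_rec = (−5) + 2720·0.000610352 = -3.3398438 V.
V_in − V_rec = 4.375e-05 V = 43.75 µV.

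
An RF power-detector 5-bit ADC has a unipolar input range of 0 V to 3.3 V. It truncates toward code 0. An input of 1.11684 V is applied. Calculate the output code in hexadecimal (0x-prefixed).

With 32 levels over 3.3 V, one step is 103.125 mV.
Input sits at 10.830 steps above V_low.
⌊·⌋(10.830) = 10.
In hexadecimal (0x-prefixed): 0xA.

code 0xA (decimal 10)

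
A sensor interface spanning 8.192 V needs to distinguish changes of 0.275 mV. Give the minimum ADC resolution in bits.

Number of steps required ≥ 8.192 V / 0.275 mV = 29789.09.
Need 2^N ≥ 29789.09; 2^14 = 16384, 2^15 = 32768.
Minimum N = 15.

15 bits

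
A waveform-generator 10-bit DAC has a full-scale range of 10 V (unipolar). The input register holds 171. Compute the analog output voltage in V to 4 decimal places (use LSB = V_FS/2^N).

LSB = 10 V / 2^10 = 9.766 mV.
V_out = 0 + 171 × 0.00976562 V = 1.66992 V.

1.6699 V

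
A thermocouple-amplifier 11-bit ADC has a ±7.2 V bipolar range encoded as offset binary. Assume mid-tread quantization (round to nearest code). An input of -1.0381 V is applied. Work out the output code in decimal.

With 2048 levels over 14.4 V, one step is 7.031 mV.
(-1.0381 − (−7.2)) / 0.00703125 = 876.359 LSBs.
Round → code 876.

code 876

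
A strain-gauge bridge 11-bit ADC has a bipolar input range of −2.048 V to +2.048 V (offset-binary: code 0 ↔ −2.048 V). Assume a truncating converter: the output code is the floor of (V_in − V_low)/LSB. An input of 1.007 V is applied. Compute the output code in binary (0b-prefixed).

With 2048 levels over 4.096 V, one step is 2.000 mV.
(V_in − V_low)/LSB = (1.007 − (−2.048)) / 0.002 = 1527.500.
So the output code is 1527.
In binary (0b-prefixed): 0b10111110111.

code 0b10111110111 (decimal 1527)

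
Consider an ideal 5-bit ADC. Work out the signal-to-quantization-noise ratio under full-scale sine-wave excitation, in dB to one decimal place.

31.9 dB

SNR ≈ 6.02·N + 1.76 dB = 6.02·5 + 1.76 = 31.86 dB.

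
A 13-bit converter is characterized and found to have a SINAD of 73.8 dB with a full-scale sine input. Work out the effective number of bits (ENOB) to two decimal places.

11.97 bits

ENOB = (SINAD − 1.76) / 6.02 = (73.8 − 1.76)/6.02 = 11.967.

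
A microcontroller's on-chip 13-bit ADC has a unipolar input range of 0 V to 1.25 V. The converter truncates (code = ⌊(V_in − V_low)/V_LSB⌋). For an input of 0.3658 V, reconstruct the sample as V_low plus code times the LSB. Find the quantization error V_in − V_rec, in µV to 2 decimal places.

Step size: 1.25 V ÷ 2^13 = 152.59 µV.
Scaled input = 2397.3069 LSBs, so code = 2397.
Reconstructed: 0.36575317 V.
Error = 0.3658 − 0.36575317 = 4.68262e-05 V = 46.83 µV.

46.83 µV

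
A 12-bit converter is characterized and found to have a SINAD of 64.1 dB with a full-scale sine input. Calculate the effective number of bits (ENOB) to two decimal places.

10.36 bits

ENOB = (SINAD − 1.76) / 6.02 = (64.1 − 1.76)/6.02 = 10.355.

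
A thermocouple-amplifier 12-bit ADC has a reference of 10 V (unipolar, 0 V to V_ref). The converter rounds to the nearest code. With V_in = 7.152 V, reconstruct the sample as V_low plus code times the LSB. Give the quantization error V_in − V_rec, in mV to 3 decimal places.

LSB = 10/2^12 = 2.441 mV.
(V_in − V_low)/LSB = (7.152 − 0)/0.00244141 = 2929.4592 → code 2929 (round).
Code 2929 maps back to 0 + 2929×0.00244141 V = 7.1508789 V.
Difference: 0.00112109 V → 1.121 mV.

1.121 mV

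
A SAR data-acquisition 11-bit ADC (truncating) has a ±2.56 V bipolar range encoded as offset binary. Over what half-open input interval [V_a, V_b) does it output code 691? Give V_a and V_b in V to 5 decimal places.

[-0.83250 V, -0.83000 V)

LSB = 5.12/2^11 = 2.500 mV.
V_a = V_low + 691·LSB = -0.8325 V; V_b = V_low + 692·LSB = -0.83 V.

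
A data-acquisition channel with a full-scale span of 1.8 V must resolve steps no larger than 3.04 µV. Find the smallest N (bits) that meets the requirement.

20 bits

Number of steps required ≥ 1.8 V / 3.04 µV = 592105.26.
Need 2^N ≥ 592105.26; 2^19 = 524288, 2^20 = 1048576.
Minimum N = 20.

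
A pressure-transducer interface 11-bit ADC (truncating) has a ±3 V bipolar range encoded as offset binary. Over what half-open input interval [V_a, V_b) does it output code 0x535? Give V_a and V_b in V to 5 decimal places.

LSB = 6/2^11 = 2.930 mV.
Code 0x535 = 1333 decimal.
V_a = V_low + 1333·LSB = 0.905273 V; V_b = V_low + 1334·LSB = 0.908203 V.

[0.90527 V, 0.90820 V)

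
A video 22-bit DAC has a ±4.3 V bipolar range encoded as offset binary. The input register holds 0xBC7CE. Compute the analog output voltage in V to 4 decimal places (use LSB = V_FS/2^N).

-2.7170 V

LSB = 8.6 V / 2^22 = 2.05 µV.
Code 0xBC7CE = 772046 decimal.
V_out = (−4.3) + 772046 × 2.0504e-06 V = -2.717 V.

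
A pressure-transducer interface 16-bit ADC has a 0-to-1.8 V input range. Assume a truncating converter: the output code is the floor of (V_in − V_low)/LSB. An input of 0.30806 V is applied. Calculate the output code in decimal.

LSB = 1.8 V / 65536 = 27.47 µV.
(0.30806 − 0) / 2.74658e-05 = 11216.122 LSBs.
⌊·⌋(11216.122) = 11216.

code 11216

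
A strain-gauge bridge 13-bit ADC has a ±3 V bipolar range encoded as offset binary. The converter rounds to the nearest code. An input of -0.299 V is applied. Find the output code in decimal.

LSB = 6 V / 8192 = 0.732 mV.
Input sits at 3687.765 steps above V_low.
round(3687.765) = 3688.

code 3688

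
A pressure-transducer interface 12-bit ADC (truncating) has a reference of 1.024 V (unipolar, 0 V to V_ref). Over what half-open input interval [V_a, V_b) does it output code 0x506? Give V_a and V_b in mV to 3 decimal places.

LSB = 1.024/2^12 = 250.00 µV.
Code 0x506 = 1286 decimal.
V_a = V_low + 1286·LSB = 0.3215 V; V_b = V_low + 1287·LSB = 0.32175 V.

[321.500 mV, 321.750 mV)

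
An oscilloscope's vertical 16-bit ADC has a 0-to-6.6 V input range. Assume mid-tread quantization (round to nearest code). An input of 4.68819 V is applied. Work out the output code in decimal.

Full-scale span = 6.6 V; LSB = 6.6/2^16 = 100.71 µV.
(4.68819 − 0) / 0.000100708 = 46552.306 LSBs.
Round → code 46552.

code 46552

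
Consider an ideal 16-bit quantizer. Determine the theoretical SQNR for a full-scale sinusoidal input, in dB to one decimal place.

98.1 dB

SNR ≈ 6.02·N + 1.76 dB = 6.02·16 + 1.76 = 98.08 dB.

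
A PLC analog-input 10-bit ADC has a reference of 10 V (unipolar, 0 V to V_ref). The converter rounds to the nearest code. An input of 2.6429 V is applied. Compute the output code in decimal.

code 271

LSB = 10 V / 1024 = 9.766 mV.
(2.6429 − 0) / 0.00976562 = 270.633 LSBs.
Round → code 271.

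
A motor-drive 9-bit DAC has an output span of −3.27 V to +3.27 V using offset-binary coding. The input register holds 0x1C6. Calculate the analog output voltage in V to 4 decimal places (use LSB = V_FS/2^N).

LSB = 6.54 V / 2^9 = 12.773 mV.
Code 0x1C6 = 454 decimal.
V_out = (−3.27) + 454 × 0.0127734 V = 2.52914 V.

2.5291 V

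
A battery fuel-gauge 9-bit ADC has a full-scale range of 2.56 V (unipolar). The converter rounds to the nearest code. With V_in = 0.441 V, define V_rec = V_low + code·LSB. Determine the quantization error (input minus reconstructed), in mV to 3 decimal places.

1.000 mV

Step size: 2.56 V ÷ 2^9 = 5.000 mV.
(0.441 − 0)/0.005 = 88.2000; round gives code 88.
V_rec = 0 + 88·0.005 = 0.44 V.
V_in − V_rec = 0.001 V = 1.000 mV.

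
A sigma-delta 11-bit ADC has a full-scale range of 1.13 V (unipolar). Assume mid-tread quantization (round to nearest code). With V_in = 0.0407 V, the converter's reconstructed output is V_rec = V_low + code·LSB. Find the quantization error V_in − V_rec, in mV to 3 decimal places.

-0.130 mV

Step size: 1.13 V ÷ 2^11 = 0.552 mV.
(0.0407 − 0)/0.000551758 = 73.7642; round gives code 74.
V_rec = 0 + 74·0.000551758 = 0.040830078 V.
V_in − V_rec = -0.000130078 V = -0.130 mV.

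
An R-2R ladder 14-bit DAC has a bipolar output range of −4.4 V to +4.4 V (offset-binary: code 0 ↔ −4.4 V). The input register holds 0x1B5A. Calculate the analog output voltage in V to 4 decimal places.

LSB = 8.8 V / 2^14 = 0.537 mV.
Code 0x1B5A = 7002 decimal.
V_out = (−4.4) + 7002 × 0.000537109 V = -0.63916 V.

-0.6392 V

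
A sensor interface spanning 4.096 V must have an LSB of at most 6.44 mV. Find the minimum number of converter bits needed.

Number of steps required ≥ 4.096 V / 6.44 mV = 636.02.
Need 2^N ≥ 636.02; 2^9 = 512, 2^10 = 1024.
Minimum N = 10.

10 bits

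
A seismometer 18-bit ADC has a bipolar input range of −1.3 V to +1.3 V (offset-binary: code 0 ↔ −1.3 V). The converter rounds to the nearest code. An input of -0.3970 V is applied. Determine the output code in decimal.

code 91045

With 262144 levels over 2.6 V, one step is 9.92 µV.
(-0.3970 − (−1.3)) / 9.91821e-06 = 91044.628 LSBs.
Round → code 91045.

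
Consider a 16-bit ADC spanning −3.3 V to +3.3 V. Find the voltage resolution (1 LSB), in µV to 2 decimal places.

100.71 µV

Full-scale span = 6.6 V.
LSB = 6.6 / 2^16 = 6.6 / 65536 = 0.000100708 V = 100.71 µV.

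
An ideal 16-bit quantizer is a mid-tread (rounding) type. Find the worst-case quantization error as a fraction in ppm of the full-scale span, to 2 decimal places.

Rounding → worst-case error = ½ LSB = V_FS/2^17, so 1e+06/131072 = 7.62939 ppm of full scale.

7.63 ppm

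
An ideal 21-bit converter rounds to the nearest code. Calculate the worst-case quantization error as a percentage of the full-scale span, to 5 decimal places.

0.00002 %

Rounding → worst-case error = ½ LSB = V_FS/2^22, so 100/4194304 = 2.38419e-05 % of full scale.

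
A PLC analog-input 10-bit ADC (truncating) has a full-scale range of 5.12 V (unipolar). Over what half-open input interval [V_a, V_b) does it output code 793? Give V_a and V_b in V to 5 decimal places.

LSB = 5.12/2^10 = 5.000 mV.
V_a = V_low + 793·LSB = 3.965 V; V_b = V_low + 794·LSB = 3.97 V.

[3.96500 V, 3.97000 V)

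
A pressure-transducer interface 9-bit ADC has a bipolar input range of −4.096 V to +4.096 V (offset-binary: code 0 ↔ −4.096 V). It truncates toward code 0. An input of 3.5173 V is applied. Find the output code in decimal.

code 475

LSB = 8.192 V / 512 = 16.000 mV.
(V_in − V_low)/LSB = (3.5173 − (−4.096)) / 0.016 = 475.831.
Floor → code 475.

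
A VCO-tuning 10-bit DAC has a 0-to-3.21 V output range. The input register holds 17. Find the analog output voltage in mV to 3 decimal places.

53.291 mV

LSB = 3.21 V / 2^10 = 3.135 mV.
V_out = 0 + 17 × 0.00313477 V = 0.053291 V.
= 53.291 mV.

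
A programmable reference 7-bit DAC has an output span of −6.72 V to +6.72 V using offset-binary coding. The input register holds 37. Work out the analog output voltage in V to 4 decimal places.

-2.8350 V

LSB = 13.44 V / 2^7 = 105.000 mV.
V_out = (−6.72) + 37 × 0.105 V = -2.835 V.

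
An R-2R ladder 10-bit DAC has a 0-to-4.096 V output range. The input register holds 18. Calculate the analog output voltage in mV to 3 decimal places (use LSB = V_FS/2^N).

LSB = 4.096 V / 2^10 = 4.000 mV.
V_out = 0 + 18 × 0.004 V = 0.072 V.
= 72.000 mV.

72.000 mV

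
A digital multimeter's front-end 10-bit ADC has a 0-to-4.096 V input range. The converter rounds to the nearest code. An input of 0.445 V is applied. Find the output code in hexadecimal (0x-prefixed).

With 1024 levels over 4.096 V, one step is 4.000 mV.
(0.445 − 0) / 0.004 = 111.250 LSBs.
Round → code 111.
In hexadecimal (0x-prefixed): 0x6F.

code 0x6F (decimal 111)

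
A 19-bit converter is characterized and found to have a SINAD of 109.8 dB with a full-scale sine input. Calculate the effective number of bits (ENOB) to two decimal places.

17.95 bits

ENOB = (SINAD − 1.76) / 6.02 = (109.8 − 1.76)/6.02 = 17.947.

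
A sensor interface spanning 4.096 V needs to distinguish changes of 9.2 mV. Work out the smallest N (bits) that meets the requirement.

Number of steps required ≥ 4.096 V / 9.2 mV = 445.22.
Need 2^N ≥ 445.22; 2^8 = 256, 2^9 = 512.
Minimum N = 9.

9 bits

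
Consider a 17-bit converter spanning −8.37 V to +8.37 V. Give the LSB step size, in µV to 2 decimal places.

127.72 µV

Full-scale span = 16.74 V.
LSB = 16.74 / 2^17 = 16.74 / 131072 = 0.000127716 V = 127.72 µV.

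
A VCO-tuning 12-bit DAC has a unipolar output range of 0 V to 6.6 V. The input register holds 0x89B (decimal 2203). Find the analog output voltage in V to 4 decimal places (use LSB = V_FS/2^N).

LSB = 6.6 V / 2^12 = 1.611 mV.
Code 0x89B = 2203 decimal.
V_out = 0 + 2203 × 0.00161133 V = 3.54976 V.

3.5498 V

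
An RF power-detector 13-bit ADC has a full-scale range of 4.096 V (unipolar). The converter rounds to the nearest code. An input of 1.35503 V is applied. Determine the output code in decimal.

code 2710

Full-scale span = 4.096 V; LSB = 4.096/2^13 = 0.500 mV.
(V_in − V_low)/LSB = (1.35503 − 0) / 0.0005 = 2710.060.
round(2710.060) = 2710.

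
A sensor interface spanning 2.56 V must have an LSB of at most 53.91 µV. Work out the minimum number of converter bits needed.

16 bits

Number of steps required ≥ 2.56 V / 53.91 µV = 47486.55.
Need 2^N ≥ 47486.55; 2^15 = 32768, 2^16 = 65536.
Minimum N = 16.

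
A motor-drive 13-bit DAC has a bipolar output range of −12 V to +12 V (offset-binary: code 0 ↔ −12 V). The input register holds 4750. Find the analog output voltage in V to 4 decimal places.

LSB = 24 V / 2^13 = 2.930 mV.
V_out = (−12) + 4750 × 0.00292969 V = 1.91602 V.

1.9160 V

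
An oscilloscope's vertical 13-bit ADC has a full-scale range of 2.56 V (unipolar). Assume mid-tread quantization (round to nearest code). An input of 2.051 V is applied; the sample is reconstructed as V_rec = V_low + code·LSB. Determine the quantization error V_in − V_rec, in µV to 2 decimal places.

One LSB is 2.56 V / 8192 = 312.50 µV.
(V_in − V_low)/LSB = (2.051 − 0)/0.0003125 = 6563.2000 → code 6563 (round).
Code 6563 maps back to 0 + 6563×0.0003125 V = 2.0509375 V.
V_in − V_rec = 6.25e-05 V = 62.50 µV.

62.50 µV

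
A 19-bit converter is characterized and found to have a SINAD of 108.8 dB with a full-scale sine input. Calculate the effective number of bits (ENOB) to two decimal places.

ENOB = (SINAD − 1.76) / 6.02 = (108.8 − 1.76)/6.02 = 17.781.

17.78 bits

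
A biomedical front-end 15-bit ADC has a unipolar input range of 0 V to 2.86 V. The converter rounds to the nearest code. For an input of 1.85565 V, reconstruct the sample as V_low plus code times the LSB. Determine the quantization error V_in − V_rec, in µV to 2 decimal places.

-15.89 µV

Step size: 2.86 V ÷ 2^15 = 87.28 µV.
(V_in − V_low)/LSB = (1.85565 − 0)/8.72803e-05 = 21260.8179 → code 21261 (round).
Reconstructed: 1.8556659 V.
V_in − V_rec = -1.58936e-05 V = -15.89 µV.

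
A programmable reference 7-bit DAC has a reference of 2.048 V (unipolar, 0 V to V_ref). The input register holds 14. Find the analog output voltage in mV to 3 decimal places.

224.000 mV

LSB = 2.048 V / 2^7 = 16.000 mV.
V_out = 0 + 14 × 0.016 V = 0.224 V.
= 224.000 mV.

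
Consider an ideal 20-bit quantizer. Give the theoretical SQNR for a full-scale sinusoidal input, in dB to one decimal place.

SNR ≈ 6.02·N + 1.76 dB = 6.02·20 + 1.76 = 122.16 dB.

122.2 dB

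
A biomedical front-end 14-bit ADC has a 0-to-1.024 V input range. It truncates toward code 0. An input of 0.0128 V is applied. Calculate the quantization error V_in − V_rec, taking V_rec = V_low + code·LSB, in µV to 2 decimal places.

50.00 µV

Step size: 1.024 V ÷ 2^14 = 62.50 µV.
(V_in − V_low)/LSB = (0.0128 − 0)/6.25e-05 = 204.8000 → code 204 (floor).
Code 204 maps back to 0 + 204×6.25e-05 V = 0.01275 V.
Error = 0.0128 − 0.01275 = 5e-05 V = 50.00 µV.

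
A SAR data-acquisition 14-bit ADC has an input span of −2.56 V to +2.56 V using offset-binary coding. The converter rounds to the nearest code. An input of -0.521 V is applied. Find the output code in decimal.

code 6525

With 16384 levels over 5.12 V, one step is 312.50 µV.
(V_in − V_low)/LSB = (-0.521 − (−2.56)) / 0.0003125 = 6524.800.
Round → code 6525.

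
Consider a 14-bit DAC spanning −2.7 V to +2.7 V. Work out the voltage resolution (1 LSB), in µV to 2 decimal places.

329.59 µV

Full-scale span = 5.4 V.
LSB = 5.4 / 2^14 = 5.4 / 16384 = 0.00032959 V = 329.59 µV.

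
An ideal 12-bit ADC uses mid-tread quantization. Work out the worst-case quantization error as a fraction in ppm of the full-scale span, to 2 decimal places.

Rounding → worst-case error = ½ LSB = V_FS/2^13, so 1e+06/8192 = 122.07 ppm of full scale.

122.07 ppm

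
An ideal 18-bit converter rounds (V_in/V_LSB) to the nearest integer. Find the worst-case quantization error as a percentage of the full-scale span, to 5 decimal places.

Rounding → worst-case error = ½ LSB = V_FS/2^19, so 100/524288 = 0.000190735 % of full scale.

0.00019 %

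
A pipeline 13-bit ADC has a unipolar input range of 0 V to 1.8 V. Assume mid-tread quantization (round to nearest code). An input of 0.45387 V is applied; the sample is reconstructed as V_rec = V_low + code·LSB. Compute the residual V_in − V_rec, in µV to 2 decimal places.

Step size: 1.8 V ÷ 2^13 = 219.73 µV.
(V_in − V_low)/LSB = (0.45387 − 0)/0.000219727 = 2065.6128 → code 2066 (round).
Reconstructed: 0.45395508 V.
V_in − V_rec = -8.50781e-05 V = -85.08 µV.

-85.08 µV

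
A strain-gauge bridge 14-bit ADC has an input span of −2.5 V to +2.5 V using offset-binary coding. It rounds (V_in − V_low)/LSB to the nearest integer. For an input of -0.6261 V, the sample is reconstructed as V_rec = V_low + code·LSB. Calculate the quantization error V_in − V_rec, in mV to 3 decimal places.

0.121 mV

One LSB is 5 V / 16384 = 305.18 µV.
(-0.6261 − (−2.5))/0.000305176 = 6140.3955; round gives code 6140.
Reconstructed: -0.6262207 V.
V_in − V_rec = 0.000120703 V = 0.121 mV.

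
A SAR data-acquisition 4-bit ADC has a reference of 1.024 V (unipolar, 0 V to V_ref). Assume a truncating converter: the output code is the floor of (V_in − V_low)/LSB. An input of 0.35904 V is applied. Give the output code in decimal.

With 16 levels over 1.024 V, one step is 64.000 mV.
(V_in − V_low)/LSB = (0.35904 − 0) / 0.064 = 5.610.
Floor → code 5.

code 5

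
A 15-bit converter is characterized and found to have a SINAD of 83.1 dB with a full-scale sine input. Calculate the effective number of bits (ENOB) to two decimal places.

13.51 bits

ENOB = (SINAD − 1.76) / 6.02 = (83.1 − 1.76)/6.02 = 13.512.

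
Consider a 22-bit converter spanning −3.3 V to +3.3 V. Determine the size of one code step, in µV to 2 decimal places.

1.57 µV

Full-scale span = 6.6 V.
LSB = 6.6 / 2^22 = 6.6 / 4194304 = 1.57356e-06 V = 1.57 µV.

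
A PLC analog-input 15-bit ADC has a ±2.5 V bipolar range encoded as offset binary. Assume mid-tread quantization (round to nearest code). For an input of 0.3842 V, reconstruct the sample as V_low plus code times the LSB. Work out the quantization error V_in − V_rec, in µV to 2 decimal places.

One LSB is 5 V / 32768 = 152.59 µV.
Scaled input = 18901.8931 LSBs, so code = 18902.
Reconstructed: 0.38421631 V.
V_in − V_rec = -1.63086e-05 V = -16.31 µV.

-16.31 µV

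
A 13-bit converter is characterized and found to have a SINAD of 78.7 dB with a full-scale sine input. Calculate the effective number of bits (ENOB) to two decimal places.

ENOB = (SINAD − 1.76) / 6.02 = (78.7 − 1.76)/6.02 = 12.781.

12.78 bits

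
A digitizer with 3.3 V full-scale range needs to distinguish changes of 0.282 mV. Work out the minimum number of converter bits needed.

14 bits

Number of steps required ≥ 3.3 V / 0.282 mV = 11702.13.
Need 2^N ≥ 11702.13; 2^13 = 8192, 2^14 = 16384.
Minimum N = 14.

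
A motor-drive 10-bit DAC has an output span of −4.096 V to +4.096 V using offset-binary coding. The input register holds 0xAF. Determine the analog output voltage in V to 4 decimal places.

-2.6960 V

LSB = 8.192 V / 2^10 = 8.000 mV.
Code 0xAF = 175 decimal.
V_out = (−4.096) + 175 × 0.008 V = -2.696 V.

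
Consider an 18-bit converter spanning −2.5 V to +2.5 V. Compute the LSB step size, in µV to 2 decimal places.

Full-scale span = 5 V.
LSB = 5 / 2^18 = 5 / 262144 = 1.90735e-05 V = 19.07 µV.

19.07 µV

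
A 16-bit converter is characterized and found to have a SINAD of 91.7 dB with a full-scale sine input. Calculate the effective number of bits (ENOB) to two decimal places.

ENOB = (SINAD − 1.76) / 6.02 = (91.7 − 1.76)/6.02 = 14.940.

14.94 bits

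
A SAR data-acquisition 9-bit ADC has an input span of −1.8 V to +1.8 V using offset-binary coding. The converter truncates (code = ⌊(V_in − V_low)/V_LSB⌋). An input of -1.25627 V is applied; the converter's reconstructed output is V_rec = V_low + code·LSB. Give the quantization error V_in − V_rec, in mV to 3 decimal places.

LSB = 3.6/2^9 = 7.031 mV.
(V_in − V_low)/LSB = (-1.25627 − (−1.8))/0.00703125 = 77.3305 → code 77 (floor).
V_rec = (−1.8) + 77·0.00703125 = -1.2585937 V.
V_in − V_rec = 0.00232375 V = 2.324 mV.

2.324 mV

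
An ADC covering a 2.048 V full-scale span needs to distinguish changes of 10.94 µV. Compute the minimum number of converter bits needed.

Number of steps required ≥ 2.048 V / 10.94 µV = 187202.93.
Need 2^N ≥ 187202.93; 2^17 = 131072, 2^18 = 262144.
Minimum N = 18.

18 bits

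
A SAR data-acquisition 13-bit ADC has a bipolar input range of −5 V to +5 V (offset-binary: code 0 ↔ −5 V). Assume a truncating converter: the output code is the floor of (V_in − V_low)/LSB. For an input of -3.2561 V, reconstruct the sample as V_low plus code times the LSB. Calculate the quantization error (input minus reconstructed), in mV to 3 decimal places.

One LSB is 10 V / 8192 = 1.221 mV.
Scaled input = 1428.6029 LSBs, so code = 1428.
Code 1428 maps back to (−5) + 1428×0.0012207 V = -3.2568359 V.
Difference: 0.000735938 V → 0.736 mV.

0.736 mV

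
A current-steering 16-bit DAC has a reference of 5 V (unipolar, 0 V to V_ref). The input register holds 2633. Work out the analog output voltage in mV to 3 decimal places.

200.882 mV

LSB = 5 V / 2^16 = 76.29 µV.
V_out = 0 + 2633 × 7.62939e-05 V = 0.200882 V.
= 200.882 mV.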